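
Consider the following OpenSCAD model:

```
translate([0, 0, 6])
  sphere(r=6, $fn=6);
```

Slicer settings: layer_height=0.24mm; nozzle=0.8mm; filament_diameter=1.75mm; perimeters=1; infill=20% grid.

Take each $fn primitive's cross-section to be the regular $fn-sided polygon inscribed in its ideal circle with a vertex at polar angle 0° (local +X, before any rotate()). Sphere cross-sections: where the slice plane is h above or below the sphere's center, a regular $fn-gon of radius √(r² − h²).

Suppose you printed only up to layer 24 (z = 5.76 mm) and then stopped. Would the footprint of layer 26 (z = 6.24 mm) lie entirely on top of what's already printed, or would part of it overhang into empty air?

Compare the two slices. At z = 5.76: the sphere: section is a regular 6-gon, circumradius = √(r²−h²) = √(6²−0.24²) = 5.995 (area = (6/2)·5.995²·sin(360°/6) = 93.38 mm²). At z = 6.24: the r=6 sphere slices to a regular 6-gon of circumradius 5.995 (√(r²−h²) with h=0.24 from center) (area = (6/2)·5.995²·sin(360°/6) = 93.38 mm²). Checking containment: the cross-section at z = 6.24 is a subset of the cross-section at z = 5.76.

entirely on top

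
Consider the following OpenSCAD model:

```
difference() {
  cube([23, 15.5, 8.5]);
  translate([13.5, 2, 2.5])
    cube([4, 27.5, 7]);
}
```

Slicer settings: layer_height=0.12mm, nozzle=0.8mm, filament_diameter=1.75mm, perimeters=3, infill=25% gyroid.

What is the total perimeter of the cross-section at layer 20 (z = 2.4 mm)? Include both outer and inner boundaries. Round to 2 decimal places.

77.00 mm

At z = 2.4 mm: the cube (footprint 23×15.5) is included at this height (perimeter 77.00 mm); the cube at (13.5, 2) is not intersected at this z (z outside [2.5, 9.5]); Taking the first minus the rest: none of the subtracted shapes is present at this height, so the 23×15.5 cube is unchanged — boundary = 77.00 mm. Overall, the cross-section is a single solid region. Total boundary length (outer) = 77.00 mm.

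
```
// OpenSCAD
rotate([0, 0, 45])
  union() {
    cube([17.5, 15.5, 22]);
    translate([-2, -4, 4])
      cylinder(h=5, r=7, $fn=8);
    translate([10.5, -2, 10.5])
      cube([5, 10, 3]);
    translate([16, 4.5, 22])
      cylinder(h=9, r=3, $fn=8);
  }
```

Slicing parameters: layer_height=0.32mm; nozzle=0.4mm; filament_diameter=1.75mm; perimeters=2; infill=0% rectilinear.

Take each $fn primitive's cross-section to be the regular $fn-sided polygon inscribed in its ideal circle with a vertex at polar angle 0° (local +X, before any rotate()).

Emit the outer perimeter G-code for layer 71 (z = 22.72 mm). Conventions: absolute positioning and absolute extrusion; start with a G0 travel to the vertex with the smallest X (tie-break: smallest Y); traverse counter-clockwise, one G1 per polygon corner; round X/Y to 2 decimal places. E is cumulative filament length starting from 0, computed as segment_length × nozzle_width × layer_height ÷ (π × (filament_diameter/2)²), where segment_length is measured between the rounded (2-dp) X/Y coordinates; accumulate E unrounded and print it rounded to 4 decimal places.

At z = 22.72 mm: the cube is not intersected at this z (z outside [0, 22]); the cylinder at (-2, -4) is not intersected at this z (z outside [4, 9]); the cube at (10.5, -2) does not reach this height (z outside [10.5, 13.5]); the cylinder at (16, 4.5): section is a regular 8-gon, circumradius r=3; Combining (union): only the r=3 cylinder at (16, 4.5) is present, so the union is just that shape — 1 connected region; (whole slice rotated 45° about Z — lengths, areas and connectivity unchanged). The outline is a single polygon with 8 vertices. Extrusion per mm of travel: 0.4 × 0.32 / (π × 0.875²) = 0.053216. Accumulating E over each segment gives final E = 0.9778.

G0 X5.13 Y14.50 Z22.72
G1 X6.01 Y12.37 E0.1226
G1 X8.13 Y11.50 E0.2446
G1 X10.25 Y12.37 E0.3665
G1 X11.13 Y14.50 E0.4892
G1 X10.25 Y16.62 E0.6113
G1 X8.13 Y17.50 E0.7335
G1 X6.01 Y16.62 E0.8556
G1 X5.13 Y14.50 E0.9778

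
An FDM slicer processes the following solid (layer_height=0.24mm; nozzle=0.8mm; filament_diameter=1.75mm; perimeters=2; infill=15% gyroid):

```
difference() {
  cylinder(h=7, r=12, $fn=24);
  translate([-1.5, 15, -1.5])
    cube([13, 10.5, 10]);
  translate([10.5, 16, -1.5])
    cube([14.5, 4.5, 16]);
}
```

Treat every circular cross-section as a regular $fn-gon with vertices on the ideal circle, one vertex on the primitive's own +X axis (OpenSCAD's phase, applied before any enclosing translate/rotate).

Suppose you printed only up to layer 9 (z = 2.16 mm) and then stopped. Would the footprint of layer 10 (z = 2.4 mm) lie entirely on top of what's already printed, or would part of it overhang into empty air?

entirely on top

Compare the two slices. At z = 2.16: the r=12 cylinder gives a regular 24-gon of circumradius 12 (constant along its height) (area = (24/2)·12.000²·sin(360°/24) = 447.24 mm²); the cube at (-1.5, 15) is present — its section is the full 13×10.5 rectangle (area 136.50 mm²); the 14.5×4.5 cube at (10.5, 16) contributes its full rectangle (area 65.25 mm²); Subtracting the remaining from the first: starting from the r=12 cylinder (447.24 mm²), the 13×10.5 cube at (-1.5, 15) misses the remaining region (no effect); the 14.5×4.5 cube at (10.5, 16) misses the remaining region (no effect) — area = 447.24 mm². At z = 2.4: the r=12 cylinder gives a regular 24-gon of circumradius 12 (constant along its height) (area = (24/2)·12.000²·sin(360°/24) = 447.24 mm²); the cube at (-1.5, 15) is present — its section is the full 13×10.5 rectangle (area 136.50 mm²); the cube at (10.5, 16) (footprint 14.5×4.5) is included at this height (area 65.25 mm²); After the difference (first − rest): starting from the r=12 cylinder (447.24 mm²), the 13×10.5 cube at (-1.5, 15) misses the remaining region (no effect); the 14.5×4.5 cube at (10.5, 16) misses the remaining region (no effect) — area = 447.24 mm². Checking containment: the cross-section at z = 2.4 is a subset of the cross-section at z = 2.16.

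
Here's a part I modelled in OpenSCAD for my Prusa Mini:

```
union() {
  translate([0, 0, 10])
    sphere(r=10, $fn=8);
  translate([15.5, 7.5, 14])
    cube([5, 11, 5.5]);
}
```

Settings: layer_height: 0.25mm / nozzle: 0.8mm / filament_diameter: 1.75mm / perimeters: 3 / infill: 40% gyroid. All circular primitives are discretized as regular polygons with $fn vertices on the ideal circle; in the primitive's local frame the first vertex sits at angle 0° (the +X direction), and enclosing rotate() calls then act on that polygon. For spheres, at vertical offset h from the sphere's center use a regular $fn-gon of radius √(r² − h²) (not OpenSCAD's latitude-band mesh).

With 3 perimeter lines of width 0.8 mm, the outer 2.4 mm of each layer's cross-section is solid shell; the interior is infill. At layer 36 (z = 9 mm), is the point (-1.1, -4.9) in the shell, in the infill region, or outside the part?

infill

At z = 9 mm: the r=10 sphere slices to a regular 8-gon of circumradius 9.950 (√(r²−h²) with h=1 from center); the cube at (15.5, 7.5) is not intersected at this z (z outside [14, 19.5]); Combining (union): only the r=10 sphere is present, so the union is just that shape — 1 connected region. Overall, the cross-section is a single solid region. The nearest boundary edge runs (-7.04, -7.04)→(-0.00, -9.95); distance from the point to it = 4.24 mm. The point is inside the cross-section and 4.24 mm from the nearest boundary — more than the 2.4 mm shell width (3 × 0.8), so it's in the infill interior.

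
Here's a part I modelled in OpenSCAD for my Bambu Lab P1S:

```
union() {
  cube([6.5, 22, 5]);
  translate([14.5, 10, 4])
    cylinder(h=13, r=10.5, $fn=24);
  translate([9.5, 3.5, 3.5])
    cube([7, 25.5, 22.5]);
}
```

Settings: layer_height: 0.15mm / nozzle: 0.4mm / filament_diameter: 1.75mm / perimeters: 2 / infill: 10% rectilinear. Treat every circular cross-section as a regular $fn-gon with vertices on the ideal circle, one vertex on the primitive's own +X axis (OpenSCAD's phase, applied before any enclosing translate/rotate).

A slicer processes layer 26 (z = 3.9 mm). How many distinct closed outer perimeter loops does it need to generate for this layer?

2

At z = 3.9 mm: the cube is present — its section is the full 6.5×22 rectangle; the cylinder at (14.5, 10) does not reach this height (z outside [4, 17]); the cube at (9.5, 3.5) (footprint 7×25.5) is included at this height; Merging all regions: the 2 present regions are separate (no shared area or edge), so areas and boundary lengths simply add and each stays a separate island — 2 connected regions. The result has 2 disconnected regions.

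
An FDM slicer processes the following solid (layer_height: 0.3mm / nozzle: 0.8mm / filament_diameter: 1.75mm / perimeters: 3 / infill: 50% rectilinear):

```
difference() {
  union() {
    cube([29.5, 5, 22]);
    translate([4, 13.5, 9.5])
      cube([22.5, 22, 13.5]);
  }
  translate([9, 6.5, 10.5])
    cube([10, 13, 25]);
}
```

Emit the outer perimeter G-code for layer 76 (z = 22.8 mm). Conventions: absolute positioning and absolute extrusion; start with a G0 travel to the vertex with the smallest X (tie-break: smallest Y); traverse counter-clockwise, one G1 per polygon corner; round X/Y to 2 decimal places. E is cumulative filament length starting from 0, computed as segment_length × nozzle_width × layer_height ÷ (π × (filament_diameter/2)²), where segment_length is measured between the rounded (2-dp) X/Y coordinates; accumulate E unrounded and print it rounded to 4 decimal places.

At z = 22.8 mm: the cube does not reach this height (z outside [0, 22]); the 22.5×22 cube at (4, 13.5) contributes its full rectangle; Taking the union: only the 22.5×22 cube at (4, 13.5) is present, so the union is just that shape — 1 connected region; the 10×13 cube at (9, 6.5) contributes its full rectangle; After the difference (first − rest): starting from the result so far, the 10×13 cube at (9, 6.5) partially overlaps it — only the 60.00 mm² overlap (of its 130.00 mm²) is removed, clipping the outline — 1 connected region. The outline is a single polygon with 8 vertices. Extrusion per mm of travel: 0.8 × 0.3 / (π × 0.875²) = 0.099780. Accumulating E over each segment gives final E = 10.0778.

G0 X4.00 Y13.50 Z22.80
G1 X9.00 Y13.50 E0.4989
G1 X9.00 Y19.50 E1.0976
G1 X19.00 Y19.50 E2.0954
G1 X19.00 Y13.50 E2.6941
G1 X26.50 Y13.50 E3.4424
G1 X26.50 Y35.50 E5.6376
G1 X4.00 Y35.50 E7.8827
G1 X4.00 Y13.50 E10.0778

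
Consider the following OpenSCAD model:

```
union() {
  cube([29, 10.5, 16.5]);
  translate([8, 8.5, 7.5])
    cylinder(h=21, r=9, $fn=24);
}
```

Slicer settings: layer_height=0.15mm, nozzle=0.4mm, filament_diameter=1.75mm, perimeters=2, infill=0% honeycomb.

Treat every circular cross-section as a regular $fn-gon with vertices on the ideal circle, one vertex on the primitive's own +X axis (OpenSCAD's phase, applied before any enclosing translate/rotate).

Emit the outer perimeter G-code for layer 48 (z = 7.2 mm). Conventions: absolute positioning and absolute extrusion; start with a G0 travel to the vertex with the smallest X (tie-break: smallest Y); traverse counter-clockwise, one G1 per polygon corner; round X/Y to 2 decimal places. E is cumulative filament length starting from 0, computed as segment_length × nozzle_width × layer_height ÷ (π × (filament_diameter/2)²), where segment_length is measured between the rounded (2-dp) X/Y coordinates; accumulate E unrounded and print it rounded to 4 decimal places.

At z = 7.2 mm: the cube is present — its section is the full 29×10.5 rectangle; the cylinder at (8, 8.5) does not reach this height (z outside [7.5, 28.5]); Merging all regions: only the 29×10.5 cube is present, so the union is just that shape — 1 connected region. The outline is a single polygon with 4 vertices. Extrusion per mm of travel: 0.4 × 0.15 / (π × 0.875²) = 0.024945. Accumulating E over each segment gives final E = 1.9707.

G0 X0.00 Y0.00 Z7.20
G1 X29.00 Y0.00 E0.7234
G1 X29.00 Y10.50 E0.9853
G1 X0.00 Y10.50 E1.7087
G1 X0.00 Y0.00 E1.9707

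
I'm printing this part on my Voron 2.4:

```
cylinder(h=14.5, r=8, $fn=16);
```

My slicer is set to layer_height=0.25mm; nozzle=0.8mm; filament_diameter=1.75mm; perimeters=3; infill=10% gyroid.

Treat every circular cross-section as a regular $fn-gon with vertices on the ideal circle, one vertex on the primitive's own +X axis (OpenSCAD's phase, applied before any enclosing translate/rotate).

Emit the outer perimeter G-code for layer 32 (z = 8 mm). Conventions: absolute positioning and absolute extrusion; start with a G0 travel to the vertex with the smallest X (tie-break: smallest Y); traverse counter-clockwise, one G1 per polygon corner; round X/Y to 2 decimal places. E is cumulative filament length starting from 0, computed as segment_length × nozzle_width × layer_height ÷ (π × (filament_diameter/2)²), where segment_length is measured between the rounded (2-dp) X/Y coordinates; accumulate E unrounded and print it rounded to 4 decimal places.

G0 X-8.00 Y0.00 Z8.00
G1 X-7.39 Y-3.06 E0.2594
G1 X-5.66 Y-5.66 E0.5191
G1 X-3.06 Y-7.39 E0.7788
G1 X0.00 Y-8.00 E1.0382
G1 X3.06 Y-7.39 E1.2977
G1 X5.66 Y-5.66 E1.5574
G1 X7.39 Y-3.06 E1.8170
G1 X8.00 Y0.00 E2.0765
G1 X7.39 Y3.06 E2.3359
G1 X5.66 Y5.66 E2.5956
G1 X3.06 Y7.39 E2.8553
G1 X0.00 Y8.00 E3.1147
G1 X-3.06 Y7.39 E3.3742
G1 X-5.66 Y5.66 E3.6339
G1 X-7.39 Y3.06 E3.8935
G1 X-8.00 Y0.00 E4.1530

At z = 8 mm: the r=8 cylinder contributes a regular 16-gon of circumradius 8. The outline is a single polygon with 16 vertices. Extrusion per mm of travel: 0.8 × 0.25 / (π × 0.875²) = 0.083150. Accumulating E over each segment gives final E = 4.1530.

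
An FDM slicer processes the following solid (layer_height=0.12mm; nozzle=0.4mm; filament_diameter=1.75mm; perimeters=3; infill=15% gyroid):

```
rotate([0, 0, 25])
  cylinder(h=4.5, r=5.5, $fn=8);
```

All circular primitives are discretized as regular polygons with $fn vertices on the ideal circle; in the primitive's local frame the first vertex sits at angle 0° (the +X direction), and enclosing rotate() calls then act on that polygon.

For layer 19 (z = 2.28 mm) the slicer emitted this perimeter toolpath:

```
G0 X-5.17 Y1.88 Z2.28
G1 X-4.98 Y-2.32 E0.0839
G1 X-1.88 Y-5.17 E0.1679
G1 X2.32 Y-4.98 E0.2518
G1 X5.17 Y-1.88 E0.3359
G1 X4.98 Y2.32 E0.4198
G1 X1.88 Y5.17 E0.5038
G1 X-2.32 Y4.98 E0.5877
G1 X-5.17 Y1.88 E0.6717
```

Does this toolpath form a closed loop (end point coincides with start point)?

yes

Start point (G0): (-5.17, 1.88). End point (last G1): the path returns to the start — closed.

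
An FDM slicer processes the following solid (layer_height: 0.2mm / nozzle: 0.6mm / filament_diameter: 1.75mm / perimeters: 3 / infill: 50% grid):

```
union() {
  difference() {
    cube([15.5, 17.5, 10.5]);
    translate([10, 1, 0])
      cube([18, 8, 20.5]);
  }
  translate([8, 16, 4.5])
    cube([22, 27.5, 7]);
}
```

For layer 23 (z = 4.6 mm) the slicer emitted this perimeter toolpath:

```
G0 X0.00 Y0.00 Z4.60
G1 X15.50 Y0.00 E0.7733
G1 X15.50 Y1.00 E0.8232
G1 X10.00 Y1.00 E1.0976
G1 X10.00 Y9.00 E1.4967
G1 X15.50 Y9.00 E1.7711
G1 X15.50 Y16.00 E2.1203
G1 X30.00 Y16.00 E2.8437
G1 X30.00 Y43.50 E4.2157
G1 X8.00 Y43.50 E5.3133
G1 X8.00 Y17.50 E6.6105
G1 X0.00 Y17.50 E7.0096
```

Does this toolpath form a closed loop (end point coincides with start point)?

Start point (G0): (0.00, 0.00). End point (last G1): the path does not return to the start — open.

no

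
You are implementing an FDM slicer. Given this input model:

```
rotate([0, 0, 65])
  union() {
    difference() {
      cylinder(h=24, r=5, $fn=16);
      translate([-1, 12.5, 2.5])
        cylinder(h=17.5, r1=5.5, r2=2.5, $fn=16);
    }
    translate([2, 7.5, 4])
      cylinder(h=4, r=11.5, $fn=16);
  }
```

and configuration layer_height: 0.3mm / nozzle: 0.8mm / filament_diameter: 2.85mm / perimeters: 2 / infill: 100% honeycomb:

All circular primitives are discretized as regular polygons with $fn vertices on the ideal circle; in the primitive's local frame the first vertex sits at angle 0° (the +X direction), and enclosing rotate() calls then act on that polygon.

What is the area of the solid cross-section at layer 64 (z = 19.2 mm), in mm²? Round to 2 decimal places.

At z = 19.2 mm: the r=5 cylinder contributes a regular 16-gon of circumradius 5 (area = (16/2)·5.000²·sin(360°/16) = 76.54 mm²); the cone at (-1, 12.5) (r1=5.5→r2=2.5) has section circumradius 2.637 here — a regular 16-gon (area = (16/2)·2.637²·sin(360°/16) = 21.29 mm²); Taking the first minus the rest: starting from the r=5 cylinder (76.54 mm²), the cone at (-1, 12.5) misses the remaining region (no effect) — area = 76.54 mm²; the cylinder at (2, 7.5) is not intersected at this z (z outside [4, 8]); Combining (union): only the result so far is present, so the union is just that shape — area = 76.54 mm²; (rotated 65° about Z; rotation is an isometry so areas/perimeters/island counts are preserved). Overall, the cross-section is a single solid region. Net area = 76.54 mm².

76.54 mm²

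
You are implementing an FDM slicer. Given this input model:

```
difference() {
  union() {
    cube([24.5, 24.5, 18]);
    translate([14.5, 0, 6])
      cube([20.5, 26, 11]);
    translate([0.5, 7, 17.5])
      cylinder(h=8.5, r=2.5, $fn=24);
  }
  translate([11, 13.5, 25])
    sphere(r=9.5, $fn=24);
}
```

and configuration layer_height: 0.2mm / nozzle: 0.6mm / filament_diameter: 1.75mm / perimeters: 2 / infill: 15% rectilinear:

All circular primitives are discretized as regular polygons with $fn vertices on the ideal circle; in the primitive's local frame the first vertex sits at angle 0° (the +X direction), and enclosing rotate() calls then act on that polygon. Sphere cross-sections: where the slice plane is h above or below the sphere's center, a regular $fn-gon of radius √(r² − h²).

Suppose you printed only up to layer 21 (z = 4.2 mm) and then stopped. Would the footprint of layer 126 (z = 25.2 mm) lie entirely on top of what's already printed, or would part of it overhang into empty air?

part overhangs

Compare the two slices. At z = 4.2: the cube (footprint 24.5×24.5) is included at this height (area 600.25 mm²); the cube at (14.5, 0) is absent (z outside [6, 17]); the cylinder at (0.5, 7) is absent (z outside [17.5, 26]); Merging all regions: only the 24.5×24.5 cube is present, so the union is just that shape — area = 600.25 mm²; the sphere at (11, 13.5) does not reach this height (|z−center|=20.800 > r=9.5); Subtracting the remaining from the first: none of the subtracted shapes is present at this height, so the result so far is unchanged — area = 600.25 mm². At z = 25.2: the cube does not reach this height (z outside [0, 18]); the cube at (14.5, 0) is absent (z outside [6, 17]); the r=2.5 cylinder at (0.5, 7) gives a regular 24-gon of circumradius 2.5 (constant along its height) (area = (24/2)·2.500²·sin(360°/24) = 19.41 mm²); Merging all regions: only the r=2.5 cylinder at (0.5, 7) is present, so the union is just that shape — area = 19.41 mm²; the r=9.5 sphere at (11, 13.5) slices to a regular 24-gon of circumradius 9.498 (√(r²−h²) with h=0.2 from center) (area = (24/2)·9.498²·sin(360°/24) = 280.18 mm²); After the difference (first − rest): starting from that combined region (19.41 mm²), the r=9.5 sphere at (11, 13.5) misses the remaining region (no effect) — area = 19.41 mm². Checking containment: at z = 25.2 the cross-section extends beyond the z = 4.2 cross-section by about 7.24 mm².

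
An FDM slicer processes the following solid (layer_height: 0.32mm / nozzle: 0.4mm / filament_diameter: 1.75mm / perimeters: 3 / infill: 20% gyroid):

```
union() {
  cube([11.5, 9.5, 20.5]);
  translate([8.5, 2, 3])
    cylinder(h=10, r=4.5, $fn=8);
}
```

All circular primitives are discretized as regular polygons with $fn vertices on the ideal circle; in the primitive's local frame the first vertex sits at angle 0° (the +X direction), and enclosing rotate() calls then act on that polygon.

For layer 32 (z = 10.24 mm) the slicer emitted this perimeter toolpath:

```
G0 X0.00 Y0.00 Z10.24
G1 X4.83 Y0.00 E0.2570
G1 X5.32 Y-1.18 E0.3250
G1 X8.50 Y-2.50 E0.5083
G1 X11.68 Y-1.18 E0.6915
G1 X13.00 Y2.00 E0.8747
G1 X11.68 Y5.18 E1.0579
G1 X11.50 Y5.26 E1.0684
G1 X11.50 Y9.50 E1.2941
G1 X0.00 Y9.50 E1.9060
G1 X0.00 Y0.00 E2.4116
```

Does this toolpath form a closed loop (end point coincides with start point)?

Start point (G0): (0.00, 0.00). End point (last G1): the path returns to the start — closed.

yes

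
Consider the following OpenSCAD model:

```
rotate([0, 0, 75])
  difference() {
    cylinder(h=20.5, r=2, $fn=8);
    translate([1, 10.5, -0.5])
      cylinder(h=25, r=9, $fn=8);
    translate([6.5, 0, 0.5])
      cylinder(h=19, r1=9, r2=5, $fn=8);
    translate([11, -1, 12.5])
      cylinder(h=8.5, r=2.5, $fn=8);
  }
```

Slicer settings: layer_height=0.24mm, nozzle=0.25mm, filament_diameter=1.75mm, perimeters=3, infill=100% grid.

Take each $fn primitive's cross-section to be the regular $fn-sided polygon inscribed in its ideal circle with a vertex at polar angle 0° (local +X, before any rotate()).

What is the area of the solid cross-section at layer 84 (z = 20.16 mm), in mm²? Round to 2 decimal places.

11.22 mm²

At z = 20.16 mm: the r=2 cylinder gives a regular 8-gon of circumradius 2 (constant along its height) (area = (8/2)·2.000²·sin(360°/8) = 11.31 mm²); the r=9 cylinder at (1, 10.5) gives a regular 8-gon of circumradius 9 (constant along its height) (area = (8/2)·9.000²·sin(360°/8) = 229.10 mm²); the cone at (6.5, 0) is not intersected at this z (z outside [0.5, 19.5]); the cylinder at (11, -1): section is a regular 8-gon, circumradius r=2.5 (area = (8/2)·2.500²·sin(360°/8) = 17.68 mm²); Taking the first minus the rest: starting from the r=2 cylinder (11.31 mm²), the r=9 cylinder at (1, 10.5) partially overlaps it — only the 0.09 mm² overlap (of its 229.10 mm²) is removed, clipping the outline; the r=2.5 cylinder at (11, -1) misses the remaining region (no effect) — area = 11.22 mm²; (whole slice rotated 75° about Z — lengths, areas and connectivity unchanged). Overall, the cross-section is a single solid region. Net area = 11.22 mm².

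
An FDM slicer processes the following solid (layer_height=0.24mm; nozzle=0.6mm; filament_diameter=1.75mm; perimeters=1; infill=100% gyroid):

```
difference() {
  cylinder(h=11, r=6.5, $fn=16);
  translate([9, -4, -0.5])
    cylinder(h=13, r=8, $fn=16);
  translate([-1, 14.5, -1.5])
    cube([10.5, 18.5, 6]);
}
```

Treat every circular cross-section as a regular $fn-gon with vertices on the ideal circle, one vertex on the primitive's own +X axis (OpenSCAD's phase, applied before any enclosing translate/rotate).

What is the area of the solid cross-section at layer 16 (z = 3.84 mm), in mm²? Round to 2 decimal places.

97.61 mm²

At z = 3.84 mm: the r=6.5 cylinder contributes a regular 16-gon of circumradius 6.5 (area = (16/2)·6.500²·sin(360°/16) = 129.35 mm²); the r=8 cylinder at (9, -4) gives a regular 16-gon of circumradius 8 (constant along its height) (area = (16/2)·8.000²·sin(360°/16) = 195.93 mm²); the cube at (-1, 14.5) is present — its section is the full 10.5×18.5 rectangle (area 194.25 mm²); Taking the first minus the rest: starting from the r=6.5 cylinder (129.35 mm²), the r=8 cylinder at (9, -4) partially overlaps it — only the 31.73 mm² overlap (of its 195.93 mm²) is removed, clipping the outline; the 10.5×18.5 cube at (-1, 14.5) misses the remaining region (no effect) — area = 97.61 mm². Overall, the cross-section is a single solid region. Net area = 97.61 mm².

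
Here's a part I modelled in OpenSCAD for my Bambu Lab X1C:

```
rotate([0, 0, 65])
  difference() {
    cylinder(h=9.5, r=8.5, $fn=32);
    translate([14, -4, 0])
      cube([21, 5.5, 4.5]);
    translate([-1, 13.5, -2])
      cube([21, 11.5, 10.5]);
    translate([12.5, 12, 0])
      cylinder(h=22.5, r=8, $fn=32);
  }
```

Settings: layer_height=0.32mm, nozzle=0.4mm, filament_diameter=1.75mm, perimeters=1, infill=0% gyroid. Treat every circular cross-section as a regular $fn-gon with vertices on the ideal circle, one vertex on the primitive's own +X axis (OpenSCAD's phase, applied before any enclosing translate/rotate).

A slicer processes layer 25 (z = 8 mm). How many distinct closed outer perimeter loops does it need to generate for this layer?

1

At z = 8 mm: the r=8.5 cylinder contributes a regular 32-gon of circumradius 8.5; the cube at (14, -4) does not reach this height (z outside [0, 4.5]); the cube at (-1, 13.5) is present — its section is the full 21×11.5 rectangle; the r=8 cylinder at (12.5, 12) contributes a regular 32-gon of circumradius 8; Subtracting the remaining from the first: starting from the r=8.5 cylinder, the 21×11.5 cube at (-1, 13.5) misses the remaining region (no effect); the r=8 cylinder at (12.5, 12) misses the remaining region (no effect) — 1 connected region; (rotated 65° about Z; rotation is an isometry so areas/perimeters/island counts are preserved). The result has 1 disconnected region.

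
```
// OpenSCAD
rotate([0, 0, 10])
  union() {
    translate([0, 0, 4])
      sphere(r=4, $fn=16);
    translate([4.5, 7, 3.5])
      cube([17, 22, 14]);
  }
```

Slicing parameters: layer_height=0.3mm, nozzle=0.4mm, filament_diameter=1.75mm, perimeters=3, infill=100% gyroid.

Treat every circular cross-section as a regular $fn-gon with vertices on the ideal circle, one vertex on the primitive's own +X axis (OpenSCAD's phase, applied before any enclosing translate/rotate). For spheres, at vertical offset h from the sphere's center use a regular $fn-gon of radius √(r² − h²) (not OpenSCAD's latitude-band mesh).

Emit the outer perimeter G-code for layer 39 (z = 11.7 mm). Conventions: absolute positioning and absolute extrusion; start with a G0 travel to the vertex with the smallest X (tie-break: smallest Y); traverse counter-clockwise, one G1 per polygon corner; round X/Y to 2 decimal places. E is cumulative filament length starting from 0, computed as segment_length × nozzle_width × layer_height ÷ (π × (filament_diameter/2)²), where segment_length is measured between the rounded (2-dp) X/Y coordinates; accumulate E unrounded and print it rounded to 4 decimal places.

At z = 11.7 mm: the sphere is not intersected at this z (|z−center|=7.700 > r=4); the 17×22 cube at (4.5, 7) contributes its full rectangle; Taking the union: only the 17×22 cube at (4.5, 7) is present, so the union is just that shape — 1 connected region; (rotated 10° about Z; rotation is an isometry so areas/perimeters/island counts are preserved). The outline is a single polygon with 4 vertices. Extrusion per mm of travel: 0.4 × 0.3 / (π × 0.875²) = 0.049890. Accumulating E over each segment gives final E = 3.8907.

G0 X-0.60 Y29.34 Z11.70
G1 X3.22 Y7.68 E1.0973
G1 X19.96 Y10.63 E1.9453
G1 X16.14 Y32.29 E3.0426
G1 X-0.60 Y29.34 E3.8907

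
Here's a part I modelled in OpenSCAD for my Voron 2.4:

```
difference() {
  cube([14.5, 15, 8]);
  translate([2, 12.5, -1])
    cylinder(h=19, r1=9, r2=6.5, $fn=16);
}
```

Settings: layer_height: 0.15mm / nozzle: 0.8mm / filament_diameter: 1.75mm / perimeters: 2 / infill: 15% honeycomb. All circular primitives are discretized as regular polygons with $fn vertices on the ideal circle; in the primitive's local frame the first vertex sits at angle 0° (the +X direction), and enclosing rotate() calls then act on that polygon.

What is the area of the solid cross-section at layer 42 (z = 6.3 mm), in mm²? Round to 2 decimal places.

At z = 6.3 mm: the 14.5×15 cube contributes its full rectangle (area 217.50 mm²); the cone at (2, 12.5) (r1=9→r2=6.5) has section circumradius 8.039 here — a regular 16-gon (area = (16/2)·8.039²·sin(360°/16) = 197.87 mm²); Taking the first minus the rest: starting from the 14.5×15 cube (217.50 mm²), the cone at (2, 12.5) partially overlaps it — only the 89.63 mm² overlap (of its 197.87 mm²) is removed, clipping the outline — area = 127.87 mm². Overall, the cross-section is a single solid region. Net area = 127.87 mm².

127.87 mm²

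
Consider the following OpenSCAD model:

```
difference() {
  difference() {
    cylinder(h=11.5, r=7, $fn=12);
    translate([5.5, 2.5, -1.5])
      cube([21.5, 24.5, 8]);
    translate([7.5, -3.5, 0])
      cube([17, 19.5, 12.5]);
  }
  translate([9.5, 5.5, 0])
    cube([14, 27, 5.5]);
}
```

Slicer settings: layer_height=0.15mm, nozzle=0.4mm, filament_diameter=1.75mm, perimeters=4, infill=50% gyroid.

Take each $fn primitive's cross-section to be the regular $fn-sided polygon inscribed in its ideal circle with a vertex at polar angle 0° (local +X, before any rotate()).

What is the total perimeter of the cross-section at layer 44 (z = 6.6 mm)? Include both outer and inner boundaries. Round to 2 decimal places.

At z = 6.6 mm: the cylinder: section is a regular 12-gon, circumradius r=7 (perimeter = 2·12·7.000·sin(180°/12) = 43.48 mm); the cube at (5.5, 2.5) is not intersected at this z (z outside [-1.5, 6.5]); the cube at (7.5, -3.5) is present — its section is the full 17×19.5 rectangle (perimeter 73.00 mm); Taking the first minus the rest: starting from the r=7 cylinder, the 17×19.5 cube at (7.5, -3.5) misses the remaining region (no effect) — boundary = 43.48 mm; the cube at (9.5, 5.5) is absent (z outside [0, 5.5]); After the difference (first − rest): none of the subtracted shapes is present at this height, so the result so far is unchanged — boundary = 43.48 mm. Overall, the cross-section is a single solid region. Total boundary length (outer) = 43.48 mm.

43.48 mm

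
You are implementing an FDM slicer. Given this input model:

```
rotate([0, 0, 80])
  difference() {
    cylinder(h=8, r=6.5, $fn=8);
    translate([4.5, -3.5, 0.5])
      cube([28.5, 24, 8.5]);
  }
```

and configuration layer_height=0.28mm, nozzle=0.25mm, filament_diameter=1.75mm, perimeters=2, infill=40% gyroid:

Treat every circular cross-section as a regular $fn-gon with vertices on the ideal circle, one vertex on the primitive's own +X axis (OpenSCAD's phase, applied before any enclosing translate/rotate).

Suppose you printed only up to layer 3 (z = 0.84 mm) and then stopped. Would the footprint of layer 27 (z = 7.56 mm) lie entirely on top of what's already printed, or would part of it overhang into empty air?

entirely on top

Compare the two slices. At z = 0.84: the cylinder: section is a regular 8-gon, circumradius r=6.5 (area = (8/2)·6.500²·sin(360°/8) = 119.50 mm²); the cube at (4.5, -3.5) (footprint 28.5×24) is included at this height (area 684.00 mm²); Subtracting the remaining from the first: starting from the r=6.5 cylinder (119.50 mm²), the 28.5×24 cube at (4.5, -3.5) partially overlaps it — only the 9.28 mm² overlap (of its 684.00 mm²) is removed, clipping the outline — area = 110.22 mm²; (rotated 80° about Z; rotation is an isometry so areas/perimeters/island counts are preserved). At z = 7.56: the r=6.5 cylinder gives a regular 8-gon of circumradius 6.5 (constant along its height) (area = (8/2)·6.500²·sin(360°/8) = 119.50 mm²); the 28.5×24 cube at (4.5, -3.5) contributes its full rectangle (area 684.00 mm²); Subtracting the remaining from the first: starting from the r=6.5 cylinder (119.50 mm²), the 28.5×24 cube at (4.5, -3.5) partially overlaps it — only the 9.28 mm² overlap (of its 684.00 mm²) is removed, clipping the outline — area = 110.22 mm²; (rotated 80° about Z; rotation is an isometry so areas/perimeters/island counts are preserved). Checking containment: the cross-section at z = 7.56 is a subset of the cross-section at z = 0.84.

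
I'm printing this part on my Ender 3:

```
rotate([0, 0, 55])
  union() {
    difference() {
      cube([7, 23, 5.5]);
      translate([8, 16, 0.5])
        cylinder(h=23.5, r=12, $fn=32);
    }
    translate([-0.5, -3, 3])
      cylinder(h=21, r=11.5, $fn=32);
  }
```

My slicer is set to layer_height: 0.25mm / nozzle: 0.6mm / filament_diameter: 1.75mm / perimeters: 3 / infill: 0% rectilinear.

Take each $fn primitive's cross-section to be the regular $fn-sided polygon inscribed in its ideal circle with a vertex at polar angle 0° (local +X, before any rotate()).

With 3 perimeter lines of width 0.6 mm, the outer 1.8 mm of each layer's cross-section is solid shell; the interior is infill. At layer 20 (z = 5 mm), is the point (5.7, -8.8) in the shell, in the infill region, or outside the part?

At z = 5 mm: the 7×23 cube contributes its full rectangle; the cylinder at (8, 16): section is a regular 32-gon, circumradius r=12; Taking the first minus the rest: starting from the 7×23 cube, the r=12 cylinder at (8, 16) partially overlaps it — only the 125.02 mm² overlap (of its 449.49 mm²) is removed, clipping the outline — 1 connected region; the r=11.5 cylinder at (-0.5, -3) gives a regular 32-gon of circumradius 11.5 (constant along its height); Combining (union): that combined region lies entirely inside the r=11.5 cylinder at (-0.5, -3), so the union is just the r=11.5 cylinder at (-0.5, -3) — 1 connected region; (whole slice rotated 55° about Z — lengths, areas and connectivity unchanged). Overall, the cross-section is a single solid region. Undo the 55° rotation: the query point maps to (-3.939, -9.717) in the un-rotated model frame. The nearest boundary edge runs (-4.90, -13.62)→(-6.89, -12.56); distance from the point to it = 3.90 mm. The point is inside the cross-section and 3.90 mm from the nearest boundary — more than the 1.8 mm shell width (3 × 0.6), so it's in the infill interior.

infill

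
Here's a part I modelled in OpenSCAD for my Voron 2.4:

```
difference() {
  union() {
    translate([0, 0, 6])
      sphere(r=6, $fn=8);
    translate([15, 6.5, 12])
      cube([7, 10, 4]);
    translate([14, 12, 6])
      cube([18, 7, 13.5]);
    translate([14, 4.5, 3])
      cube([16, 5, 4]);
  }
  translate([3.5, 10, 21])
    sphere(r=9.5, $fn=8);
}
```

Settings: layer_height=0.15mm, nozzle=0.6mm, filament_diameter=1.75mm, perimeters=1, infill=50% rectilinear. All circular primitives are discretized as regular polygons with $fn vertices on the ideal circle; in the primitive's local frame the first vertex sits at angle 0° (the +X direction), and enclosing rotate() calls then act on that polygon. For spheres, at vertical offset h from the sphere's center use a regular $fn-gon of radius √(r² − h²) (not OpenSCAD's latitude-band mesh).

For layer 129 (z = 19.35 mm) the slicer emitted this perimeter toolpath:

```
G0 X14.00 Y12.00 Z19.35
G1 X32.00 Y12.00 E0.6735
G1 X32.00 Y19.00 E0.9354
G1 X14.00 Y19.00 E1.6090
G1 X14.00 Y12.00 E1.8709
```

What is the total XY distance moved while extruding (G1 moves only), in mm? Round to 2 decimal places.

Sum the Euclidean lengths of each G1 segment: total = 50.00 mm.

50.00 mm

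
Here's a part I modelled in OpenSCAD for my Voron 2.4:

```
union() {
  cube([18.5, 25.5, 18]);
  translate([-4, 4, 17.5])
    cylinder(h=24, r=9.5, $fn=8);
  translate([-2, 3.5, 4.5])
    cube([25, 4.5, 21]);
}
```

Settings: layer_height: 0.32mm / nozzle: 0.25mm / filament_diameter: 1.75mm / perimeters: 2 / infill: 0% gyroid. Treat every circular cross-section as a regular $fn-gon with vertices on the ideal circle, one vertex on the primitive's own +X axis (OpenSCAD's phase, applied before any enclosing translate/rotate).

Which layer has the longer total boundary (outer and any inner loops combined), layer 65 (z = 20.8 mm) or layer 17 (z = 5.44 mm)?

Layer 65 (z = 20.8): the cube is absent (z outside [0, 18]); the cylinder at (-4, 4): section is a regular 8-gon, circumradius r=9.5 (perimeter = 2·8·9.500·sin(180°/8) = 58.17 mm); the cube at (-2, 3.5) (footprint 25×4.5) is included at this height (perimeter 59.00 mm); Combining (union): the regions partially overlap (shared area 30.38 mm²), so the edge portions inside another operand are dropped and the merged outline is re-measured after clipping — boundary = 94.66 mm. So its perimeter = 94.66 mm. Layer 17 (z = 5.44): the cube is present — its section is the full 18.5×25.5 rectangle (perimeter 88.00 mm); the cylinder at (-4, 4) is not intersected at this z (z outside [17.5, 41.5]); the cube at (-2, 3.5) (footprint 25×4.5) is included at this height (perimeter 59.00 mm); Merging all regions: the regions partially overlap (shared area 83.25 mm²), so the edge portions inside another operand are dropped and the merged outline is re-measured after clipping — boundary = 101.00 mm. So its perimeter = 101.00 mm. Layer 17 is larger (101.00 vs 94.66 mm).

layer 17 (z = 5.44 mm)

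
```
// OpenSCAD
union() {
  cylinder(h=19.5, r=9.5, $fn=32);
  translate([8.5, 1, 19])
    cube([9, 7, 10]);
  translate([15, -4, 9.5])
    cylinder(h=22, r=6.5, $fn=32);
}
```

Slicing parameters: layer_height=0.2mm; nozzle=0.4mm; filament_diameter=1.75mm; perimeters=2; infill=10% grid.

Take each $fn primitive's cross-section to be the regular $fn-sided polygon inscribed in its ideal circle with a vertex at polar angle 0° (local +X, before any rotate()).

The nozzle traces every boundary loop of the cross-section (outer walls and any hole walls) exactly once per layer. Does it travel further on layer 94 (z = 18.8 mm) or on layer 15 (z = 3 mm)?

layer 94 (z = 18.8 mm)

Layer 94 (z = 18.8): the r=9.5 cylinder contributes a regular 32-gon of circumradius 9.5 (perimeter = 2·32·9.500·sin(180°/32) = 59.59 mm); the cube at (8.5, 1) does not reach this height (z outside [19, 29]); the cylinder at (15, -4): section is a regular 32-gon, circumradius r=6.5 (perimeter = 2·32·6.500·sin(180°/32) = 40.78 mm); Taking the union: the regions partially overlap (shared area 1.02 mm²), so the edge portions inside another operand are dropped and the merged outline is re-measured after clipping — boundary = 93.18 mm. So its perimeter = 93.18 mm. Layer 15 (z = 3): the r=9.5 cylinder contributes a regular 32-gon of circumradius 9.5 (perimeter = 2·32·9.500·sin(180°/32) = 59.59 mm); the cube at (8.5, 1) is absent (z outside [19, 29]); the cylinder at (15, -4) is not intersected at this z (z outside [9.5, 31.5]); Merging all regions: only the r=9.5 cylinder is present, so the union is just that shape — boundary = 59.59 mm. So its perimeter = 59.59 mm. Layer 94 is larger (93.18 vs 59.59 mm).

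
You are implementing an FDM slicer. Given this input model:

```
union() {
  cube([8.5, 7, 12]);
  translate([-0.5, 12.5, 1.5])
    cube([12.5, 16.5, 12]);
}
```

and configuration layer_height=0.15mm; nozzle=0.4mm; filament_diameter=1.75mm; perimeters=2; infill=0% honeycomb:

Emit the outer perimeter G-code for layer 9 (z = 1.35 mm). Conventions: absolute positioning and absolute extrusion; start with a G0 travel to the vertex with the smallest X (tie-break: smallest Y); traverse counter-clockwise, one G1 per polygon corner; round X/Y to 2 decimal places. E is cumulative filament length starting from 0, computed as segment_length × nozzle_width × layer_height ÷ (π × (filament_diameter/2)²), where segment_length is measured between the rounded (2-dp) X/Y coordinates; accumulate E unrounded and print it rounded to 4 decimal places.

At z = 1.35 mm: the cube (footprint 8.5×7) is included at this height; the cube at (-0.5, 12.5) does not reach this height (z outside [1.5, 13.5]); Combining (union): only the 8.5×7 cube is present, so the union is just that shape — 1 connected region. The outline is a single polygon with 4 vertices. Extrusion per mm of travel: 0.4 × 0.15 / (π × 0.875²) = 0.024945. Accumulating E over each segment gives final E = 0.7733.

G0 X0.00 Y0.00 Z1.35
G1 X8.50 Y0.00 E0.2120
G1 X8.50 Y7.00 E0.3866
G1 X0.00 Y7.00 E0.5987
G1 X0.00 Y0.00 E0.7733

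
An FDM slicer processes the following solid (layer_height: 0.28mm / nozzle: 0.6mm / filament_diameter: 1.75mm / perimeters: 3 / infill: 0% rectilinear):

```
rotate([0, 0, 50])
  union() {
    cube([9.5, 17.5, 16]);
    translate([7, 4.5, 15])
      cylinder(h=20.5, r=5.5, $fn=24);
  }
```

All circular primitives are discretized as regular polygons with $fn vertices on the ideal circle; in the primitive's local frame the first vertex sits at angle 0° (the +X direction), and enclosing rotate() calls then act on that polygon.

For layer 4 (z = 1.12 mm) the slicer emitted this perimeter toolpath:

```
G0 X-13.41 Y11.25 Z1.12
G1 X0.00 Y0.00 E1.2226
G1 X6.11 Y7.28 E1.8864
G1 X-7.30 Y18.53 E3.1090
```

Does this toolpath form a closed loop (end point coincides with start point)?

no

Start point (G0): (-13.41, 11.25). End point (last G1): the path does not return to the start — open.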